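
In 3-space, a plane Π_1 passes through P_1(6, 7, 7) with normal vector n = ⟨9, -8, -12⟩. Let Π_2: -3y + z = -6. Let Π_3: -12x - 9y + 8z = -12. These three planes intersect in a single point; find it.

(2, 4, 6)

Π_1: n·r = n·P_1 gives 9x - 8y - 12z = -86.
Solving the 3×3 linear system 9x - 8y - 12z = -86, -3y + z = -6, -12x - 9y + 8z = -12 (e.g. by elimination or Cramer's rule, determinant = 393) gives (2, 4, 6).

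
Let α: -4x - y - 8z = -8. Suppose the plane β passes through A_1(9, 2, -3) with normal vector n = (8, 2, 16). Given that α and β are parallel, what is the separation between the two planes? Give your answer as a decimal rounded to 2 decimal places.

0.67

β: n·r = n·A_1 gives 8x + 2y + 16z = 28.
Rescale β by 1/(-2): -4x - y - 8z = -14. Then distance = |-8 − (-14)| / √81 ≈ 0.67.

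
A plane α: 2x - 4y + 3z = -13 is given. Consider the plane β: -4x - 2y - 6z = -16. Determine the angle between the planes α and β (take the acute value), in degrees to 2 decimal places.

63.47

cos θ = |n₁·n₂| / (|n₁||n₂|) = |-18| / (√29 · √56).
θ = arccos(0.44666) ≈ 63.47°.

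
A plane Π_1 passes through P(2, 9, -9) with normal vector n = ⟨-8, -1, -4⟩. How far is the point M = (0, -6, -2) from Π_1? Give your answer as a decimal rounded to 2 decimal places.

0.33

Π_1: n·r = n·P gives -8x - y - 4z = 11.
n·M − d = (-8)·(0) + (-1)·(-6) + (-4)·(-2) − 11 = 3; |n| = √81.
Distance = |3| / √81 = 3/√81 ≈ 0.33.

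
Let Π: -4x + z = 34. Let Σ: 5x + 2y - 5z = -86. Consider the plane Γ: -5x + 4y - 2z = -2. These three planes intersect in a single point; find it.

(-6, -3, 10)

Solving the 3×3 linear system -4x + z = 34, 5x + 2y - 5z = -86, -5x + 4y - 2z = -2 (e.g. by elimination or Cramer's rule, determinant = -34) gives (-6, -3, 10).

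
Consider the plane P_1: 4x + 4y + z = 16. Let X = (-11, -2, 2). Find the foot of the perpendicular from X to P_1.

(-3, 6, 4)

Foot = X − λn with λ = (n·X − d)/|n|² = (-50 − 16)/33 = -2.
Foot = (-11, -2, 2) − (-2)·(4, 4, 1) = (-3, 6, 4).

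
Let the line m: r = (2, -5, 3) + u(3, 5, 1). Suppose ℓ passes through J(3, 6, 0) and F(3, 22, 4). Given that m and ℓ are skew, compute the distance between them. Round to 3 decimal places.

A direction vector for ℓ is F − J = (0, 16, 4).
Common perpendicular direction n = (3, 5, 1) × (0, 16, 4) = (4, -12, 48).
With w = (3, 6, 0) − (2, -5, 3) = (1, 11, -3), w · n = -272.
Distance = |w · n| / |n| = |-272| / √2464 ≈ 5.480.

5.480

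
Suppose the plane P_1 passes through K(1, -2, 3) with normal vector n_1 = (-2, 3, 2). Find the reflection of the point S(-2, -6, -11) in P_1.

P_1: n_1·r = n_1·K gives -2x + 3y + 2z = -2.
λ = (n·S − d)/|n|² = (-36 − (-2))/17 = -2.
Reflection = S − 2λn = (-2, -6, -11) − (-4)·(-2, 3, 2) = (-10, 6, -3).

(-10, 6, -3)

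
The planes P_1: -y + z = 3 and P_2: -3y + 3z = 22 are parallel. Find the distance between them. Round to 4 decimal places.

Rescale P_2 by 1/3: -y + z = 22/3. Then distance = |3 − (22/3)| / √2 ≈ 3.0641.

3.0641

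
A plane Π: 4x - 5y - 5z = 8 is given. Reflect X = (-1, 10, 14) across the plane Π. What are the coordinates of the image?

λ = (n·X − d)/|n|² = (-124 − 8)/66 = -2.
Reflection = X − 2λn = (-1, 10, 14) − (-4)·(4, -5, -5) = (15, -10, -6).

(15, -10, -6)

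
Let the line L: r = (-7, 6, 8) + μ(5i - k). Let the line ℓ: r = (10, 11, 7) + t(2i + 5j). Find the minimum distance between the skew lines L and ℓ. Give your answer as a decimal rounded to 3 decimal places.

Common perpendicular direction n = (5, 0, -1) × (2, 5, 0) = (5, -2, 25).
With w = (10, 11, 7) − (-7, 6, 8) = (17, 5, -1), w · n = 50.
Distance = |w · n| / |n| = |50| / √654 ≈ 1.955.

1.955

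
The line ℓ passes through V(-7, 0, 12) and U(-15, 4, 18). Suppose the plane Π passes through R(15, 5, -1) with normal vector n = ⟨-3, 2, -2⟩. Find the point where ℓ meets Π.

(5, -6, 3)

A direction vector for ℓ is U − V = (-8, 4, 6).
Π: n·r = n·R gives -3x + 2y - 2z = -33.
Substitute r = (-7, 0, 12) + t(-8, 4, 6) into the plane: -3 + 20t = -33, so t = -3/2.
Intersection: (-7, 0, 12) + (-3/2)·(-8, 4, 6) = (5, -6, 3).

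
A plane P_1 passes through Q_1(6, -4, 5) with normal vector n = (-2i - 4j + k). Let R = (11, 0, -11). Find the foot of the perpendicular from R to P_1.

P_1: n·r = n·Q_1 gives -2x - 4y + z = 9.
Foot = R − λn with λ = (n·R − d)/|n|² = (-33 − 9)/21 = -2.
Foot = (11, 0, -11) − (-2)·(-2, -4, 1) = (7, -8, -9).

(7, -8, -9)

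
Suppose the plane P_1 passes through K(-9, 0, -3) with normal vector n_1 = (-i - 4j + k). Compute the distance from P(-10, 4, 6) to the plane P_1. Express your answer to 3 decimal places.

1.414

P_1: n_1·r = n_1·K gives -x - 4y + z = 6.
n·P − d = (-1)·(-10) + (-4)·(4) + (1)·(6) − 6 = -6; |n| = √18.
Distance = |-6| / √18 = 6/√18 ≈ 1.414.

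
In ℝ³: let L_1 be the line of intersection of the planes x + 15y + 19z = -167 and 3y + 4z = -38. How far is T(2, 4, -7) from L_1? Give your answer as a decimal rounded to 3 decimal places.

10.006

Direction of L_1: (1, 15, 19) × (0, 3, 4) = (3, -4, 3).
A point on L_1: solving the two plane equations with x = 12 gives (12, 2, -11).
Taking (12, 2, -11) on L_1 with direction v = (3, -4, 3): w = T − (12, 2, -11) = (-10, 2, 4), and w × v = (22, 42, 34).
Distance = |w × v| / |v| = √3404 / √34 ≈ 10.006.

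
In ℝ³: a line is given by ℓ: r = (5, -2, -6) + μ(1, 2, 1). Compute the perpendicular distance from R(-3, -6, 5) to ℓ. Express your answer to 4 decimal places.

14.0297

Taking (5, -2, -6) on ℓ with direction v = (1, 2, 1): w = R − (5, -2, -6) = (-8, -4, 11), and w × v = (-26, 19, -12).
Distance = |w × v| / |v| = √1181 / √6 ≈ 14.0297.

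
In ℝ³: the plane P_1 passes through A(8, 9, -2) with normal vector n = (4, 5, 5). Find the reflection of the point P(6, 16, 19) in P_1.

P_1: n·r = n·A gives 4x + 5y + 5z = 67.
λ = (n·P − d)/|n|² = (199 − 67)/66 = 2.
Reflection = P − 2λn = (6, 16, 19) − 4·(4, 5, 5) = (-10, -4, -1).

(-10, -4, -1)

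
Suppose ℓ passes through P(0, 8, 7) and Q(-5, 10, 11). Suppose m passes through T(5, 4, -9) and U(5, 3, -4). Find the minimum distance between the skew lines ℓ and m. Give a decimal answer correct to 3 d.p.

3.782

A direction vector for ℓ is Q − P = (-5, 2, 4).
A direction vector for m is U − T = (0, -1, 5).
Common perpendicular direction n = (-5, 2, 4) × (0, -1, 5) = (14, 25, 5).
With w = (5, 4, -9) − (0, 8, 7) = (5, -4, -16), w · n = -110.
Distance = |w · n| / |n| = |-110| / √846 ≈ 3.782.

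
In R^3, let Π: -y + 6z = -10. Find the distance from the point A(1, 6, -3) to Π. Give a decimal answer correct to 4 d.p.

2.3016

n·A − d = (0)·(1) + (-1)·(6) + (6)·(-3) − (-10) = -14; |n| = √37.
Distance = |-14| / √37 = 14/√37 ≈ 2.3016.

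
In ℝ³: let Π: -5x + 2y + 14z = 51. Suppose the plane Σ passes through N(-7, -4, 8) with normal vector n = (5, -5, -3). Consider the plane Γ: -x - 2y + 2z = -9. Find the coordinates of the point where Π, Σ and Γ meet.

Σ: n·r = n·N gives 5x - 5y - 3z = -39.
Solving the 3×3 linear system -5x + 2y + 14z = 51, 5x - 5y - 3z = -39, -x - 2y + 2z = -9 (e.g. by elimination or Cramer's rule, determinant = -144) gives (1, 7, 3).

(1, 7, 3)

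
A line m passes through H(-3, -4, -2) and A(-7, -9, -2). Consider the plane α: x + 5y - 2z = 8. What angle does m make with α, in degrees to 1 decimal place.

55.8

A direction vector for m is A − H = (-4, -5, 0).
sin θ = |n·v| / (|n||v|) = |-29| / (√30 · √41) = 0.82689.
θ ≈ 55.8°.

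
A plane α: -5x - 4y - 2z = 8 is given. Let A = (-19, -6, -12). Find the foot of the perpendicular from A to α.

(-4, 6, -6)

Foot = A − λn with λ = (n·A − d)/|n|² = (143 − 8)/45 = 3.
Foot = (-19, -6, -12) − 3·(-5, -4, -2) = (-4, 6, -6).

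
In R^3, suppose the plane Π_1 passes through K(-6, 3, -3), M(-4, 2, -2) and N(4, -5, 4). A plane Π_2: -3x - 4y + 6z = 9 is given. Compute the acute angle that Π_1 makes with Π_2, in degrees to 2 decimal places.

66.14

KM = (2, -1, 1), KN = (10, -8, 7); a normal to Π_1 is KM × KN = (1, -4, -6).
Using K: Π_1 has equation x - 4y - 6z = 0.
cos θ = |n₁·n₂| / (|n₁||n₂|) = |-23| / (√53 · √61).
θ = arccos(0.40451) ≈ 66.14°.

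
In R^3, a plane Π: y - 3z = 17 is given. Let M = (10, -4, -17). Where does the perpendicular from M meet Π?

Foot = M − λn with λ = (n·M − d)/|n|² = (47 − 17)/10 = 3.
Foot = (10, -4, -17) − 3·(0, 1, -3) = (10, -7, -8).

(10, -7, -8)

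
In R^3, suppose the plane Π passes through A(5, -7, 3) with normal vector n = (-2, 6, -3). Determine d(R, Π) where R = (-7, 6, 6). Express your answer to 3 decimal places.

Π: n·r = n·A gives -2x + 6y - 3z = -61.
n·R − d = (-2)·(-7) + (6)·(6) + (-3)·(6) − (-61) = 93; |n| = √49.
Distance = |93| / √49 = 93/√49 ≈ 13.286.

13.286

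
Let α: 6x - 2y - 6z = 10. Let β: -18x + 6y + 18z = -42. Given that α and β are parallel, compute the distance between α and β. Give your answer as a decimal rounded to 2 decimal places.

Rescale β by 1/(-3): 6x - 2y - 6z = 14. Then distance = |10 − 14| / √76 ≈ 0.46.

0.46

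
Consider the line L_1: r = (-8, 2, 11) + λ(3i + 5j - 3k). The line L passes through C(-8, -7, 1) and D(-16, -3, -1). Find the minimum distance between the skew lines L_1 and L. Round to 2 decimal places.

A direction vector for L is D − C = (-8, 4, -2).
Common perpendicular direction n = (3, 5, -3) × (-8, 4, -2) = (2, 30, 52).
With w = (-8, -7, 1) − (-8, 2, 11) = (0, -9, -10), w · n = -790.
Distance = |w · n| / |n| = |-790| / √3608 ≈ 13.15.

13.15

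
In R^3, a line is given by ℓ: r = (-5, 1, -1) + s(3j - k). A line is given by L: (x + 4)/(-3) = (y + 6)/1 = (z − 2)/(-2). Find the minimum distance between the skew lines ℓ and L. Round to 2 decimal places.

L has direction (-3, 1, -2) through (-4, -6, 2).
Common perpendicular direction n = (0, 3, -1) × (-3, 1, -2) = (-5, 3, 9).
With w = (-4, -6, 2) − (-5, 1, -1) = (1, -7, 3), w · n = 1.
Distance = |w · n| / |n| = |1| / √115 ≈ 0.09.

0.09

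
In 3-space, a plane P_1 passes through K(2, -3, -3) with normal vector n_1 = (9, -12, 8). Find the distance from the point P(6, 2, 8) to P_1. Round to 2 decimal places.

3.76

P_1: n_1·r = n_1·K gives 9x - 12y + 8z = 30.
n·P − d = (9)·(6) + (-12)·(2) + (8)·(8) − 30 = 64; |n| = √289.
Distance = |64| / √289 = 64/√289 ≈ 3.76.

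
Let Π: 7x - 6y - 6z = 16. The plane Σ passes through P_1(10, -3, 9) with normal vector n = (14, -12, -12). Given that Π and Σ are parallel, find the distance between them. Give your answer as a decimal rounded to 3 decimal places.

1.636

Σ: n·r = n·P_1 gives 14x - 12y - 12z = 68.
Rescale Σ by 1/2: 7x - 6y - 6z = 34. Then distance = |16 − 34| / √121 ≈ 1.636.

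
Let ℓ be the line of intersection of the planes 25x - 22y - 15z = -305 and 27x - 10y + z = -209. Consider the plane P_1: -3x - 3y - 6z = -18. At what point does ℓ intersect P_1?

Direction of ℓ: (25, -22, -15) × (27, -10, 1) = (-172, -430, 344).
A point on ℓ: solving the two plane equations with x = -14 gives (-14, -15, 19).
Substitute r = (-14, -15, 19) + t(-172, -430, 344) into the plane: -27 + (-258)t = -18, so t = -3/86.
Intersection: (-14, -15, 19) + (-3/86)·(-172, -430, 344) = (-8, 0, 7).

(-8, 0, 7)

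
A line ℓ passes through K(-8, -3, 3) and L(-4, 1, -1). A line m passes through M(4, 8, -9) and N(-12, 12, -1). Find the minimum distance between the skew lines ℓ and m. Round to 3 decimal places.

0.324

A direction vector for ℓ is L − K = (4, 4, -4).
A direction vector for m is N − M = (-16, 4, 8).
Common perpendicular direction n = (4, 4, -4) × (-16, 4, 8) = (48, 32, 80).
With w = (4, 8, -9) − (-8, -3, 3) = (12, 11, -12), w · n = -32.
Distance = |w · n| / |n| = |-32| / √9728 ≈ 0.324.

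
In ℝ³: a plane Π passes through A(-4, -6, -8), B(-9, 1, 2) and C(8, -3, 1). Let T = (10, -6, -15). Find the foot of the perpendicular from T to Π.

(9, -11, -12)

AB = (-5, 7, 10), AC = (12, 3, 9); a normal to Π is AB × AC = (33, 165, -99).
Using A: Π has equation 33x + 165y - 99z = -330.
Foot = T − λn with λ = (n·T − d)/|n|² = (825 − (-330))/38115 = 1/33.
Foot = (10, -6, -15) − (1/33)·(33, 165, -99) = (9, -11, -12).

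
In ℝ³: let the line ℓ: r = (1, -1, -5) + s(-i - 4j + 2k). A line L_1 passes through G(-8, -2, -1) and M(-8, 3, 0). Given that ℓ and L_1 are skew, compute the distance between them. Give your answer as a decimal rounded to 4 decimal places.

7.0471

A direction vector for L_1 is M − G = (0, 5, 1).
Common perpendicular direction n = (-1, -4, 2) × (0, 5, 1) = (-14, 1, -5).
With w = (-8, -2, -1) − (1, -1, -5) = (-9, -1, 4), w · n = 105.
Distance = |w · n| / |n| = |105| / √222 ≈ 7.0471.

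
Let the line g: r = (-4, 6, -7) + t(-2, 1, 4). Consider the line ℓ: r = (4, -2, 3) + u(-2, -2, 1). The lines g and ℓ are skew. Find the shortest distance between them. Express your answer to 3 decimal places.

14.552

Common perpendicular direction n = (-2, 1, 4) × (-2, -2, 1) = (9, -6, 6).
With w = (4, -2, 3) − (-4, 6, -7) = (8, -8, 10), w · n = 180.
Distance = |w · n| / |n| = |180| / √153 ≈ 14.552.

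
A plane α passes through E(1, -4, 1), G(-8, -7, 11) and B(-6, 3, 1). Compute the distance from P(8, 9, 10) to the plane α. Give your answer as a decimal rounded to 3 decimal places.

EG = (-9, -3, 10), EB = (-7, 7, 0); a normal to α is EG × EB = (-70, -70, -84).
Using E: α has equation -70x - 70y - 84z = 126.
n·P − d = (-70)·(8) + (-70)·(9) + (-84)·(10) − 126 = -2156; |n| = √16856.
Distance = |-2156| / √16856 = 2156/√16856 ≈ 16.606.

16.606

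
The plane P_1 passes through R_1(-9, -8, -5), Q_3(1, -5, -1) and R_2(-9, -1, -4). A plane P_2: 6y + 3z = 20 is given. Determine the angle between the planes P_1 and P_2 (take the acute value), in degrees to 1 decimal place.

72.7

R_1Q_3 = (10, 3, 4), R_1R_2 = (0, 7, 1); a normal to P_1 is R_1Q_3 × R_1R_2 = (-25, -10, 70).
Using R_1: P_1 has equation -25x - 10y + 70z = -45.
cos θ = |n₁·n₂| / (|n₁||n₂|) = |150| / (√5625 · √45).
θ = arccos(0.29814) ≈ 72.7°.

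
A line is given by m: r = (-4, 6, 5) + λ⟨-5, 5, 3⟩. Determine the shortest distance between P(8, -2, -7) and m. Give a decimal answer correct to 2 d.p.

6.21

Taking (-4, 6, 5) on m with direction v = (-5, 5, 3): w = P − (-4, 6, 5) = (12, -8, -12), and w × v = (36, 24, 20).
Distance = |w × v| / |v| = √2272 / √59 ≈ 6.21.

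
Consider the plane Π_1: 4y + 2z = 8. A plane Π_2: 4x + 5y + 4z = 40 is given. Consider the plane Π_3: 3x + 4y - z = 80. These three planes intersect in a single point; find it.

Solving the 3×3 linear system 4y + 2z = 8, 4x + 5y + 4z = 40, 3x + 4y - z = 80 (e.g. by elimination or Cramer's rule, determinant = 66) gives (12, 8, -12).

(12, 8, -12)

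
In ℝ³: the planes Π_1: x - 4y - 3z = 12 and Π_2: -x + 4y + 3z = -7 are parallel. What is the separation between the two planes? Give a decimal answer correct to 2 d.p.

Rescale Π_2 by 1/(-1): x - 4y - 3z = 7. Then distance = |12 − 7| / √26 ≈ 0.98.

0.98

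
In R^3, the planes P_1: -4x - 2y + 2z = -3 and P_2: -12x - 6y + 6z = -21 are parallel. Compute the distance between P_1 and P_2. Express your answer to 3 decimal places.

Rescale P_2 by 1/3: -4x - 2y + 2z = -7. Then distance = |-3 − (-7)| / √24 ≈ 0.816.

0.816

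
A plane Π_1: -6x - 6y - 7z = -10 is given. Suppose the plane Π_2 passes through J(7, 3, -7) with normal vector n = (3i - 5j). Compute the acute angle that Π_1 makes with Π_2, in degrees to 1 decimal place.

79.2

Π_2: n·r = n·J gives 3x - 5y = 6.
cos θ = |n₁·n₂| / (|n₁||n₂|) = |12| / (√121 · √34).
θ = arccos(0.18709) ≈ 79.2°.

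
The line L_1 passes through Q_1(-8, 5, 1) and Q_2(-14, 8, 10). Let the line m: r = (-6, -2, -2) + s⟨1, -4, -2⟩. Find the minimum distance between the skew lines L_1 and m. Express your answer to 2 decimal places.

0.49

A direction vector for L_1 is Q_2 − Q_1 = (-6, 3, 9).
Common perpendicular direction n = (-6, 3, 9) × (1, -4, -2) = (30, -3, 21).
With w = (-6, -2, -2) − (-8, 5, 1) = (2, -7, -3), w · n = 18.
Distance = |w · n| / |n| = |18| / √1350 ≈ 0.49.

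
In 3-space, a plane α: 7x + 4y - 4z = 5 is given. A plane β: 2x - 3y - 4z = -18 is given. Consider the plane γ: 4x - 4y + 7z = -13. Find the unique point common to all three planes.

Solving the 3×3 linear system 7x + 4y - 4z = 5, 2x - 3y - 4z = -18, 4x - 4y + 7z = -13 (e.g. by elimination or Cramer's rule, determinant = -395) gives (-1, 4, 1).

(-1, 4, 1)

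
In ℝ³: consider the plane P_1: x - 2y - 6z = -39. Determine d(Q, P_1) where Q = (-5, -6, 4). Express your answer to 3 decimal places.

n·Q − d = (1)·(-5) + (-2)·(-6) + (-6)·(4) − (-39) = 22; |n| = √41.
Distance = |22| / √41 = 22/√41 ≈ 3.436.

3.436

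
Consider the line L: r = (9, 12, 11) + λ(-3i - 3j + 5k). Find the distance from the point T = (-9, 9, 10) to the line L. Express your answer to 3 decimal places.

Taking (9, 12, 11) on L with direction v = (-3, -3, 5): w = T − (9, 12, 11) = (-18, -3, -1), and w × v = (-18, 93, 45).
Distance = |w × v| / |v| = √10998 / √43 ≈ 15.993.

15.993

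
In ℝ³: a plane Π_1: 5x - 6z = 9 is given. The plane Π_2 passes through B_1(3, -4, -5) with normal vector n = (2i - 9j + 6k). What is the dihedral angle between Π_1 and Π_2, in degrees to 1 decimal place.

72.4

Π_2: n·r = n·B_1 gives 2x - 9y + 6z = 12.
cos θ = |n₁·n₂| / (|n₁||n₂|) = |-26| / (√61 · √121).
θ = arccos(0.30263) ≈ 72.4°.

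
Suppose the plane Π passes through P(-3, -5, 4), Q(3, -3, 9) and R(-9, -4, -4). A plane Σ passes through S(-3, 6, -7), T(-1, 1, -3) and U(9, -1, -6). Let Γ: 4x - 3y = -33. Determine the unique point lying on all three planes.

PQ = (6, 2, 5), PR = (-6, 1, -8); a normal to Π is PQ × PR = (-21, 18, 18).
Using P: Π has equation -21x + 18y + 18z = 45.
ST = (2, -5, 4), SU = (12, -7, 1); a normal to Σ is ST × SU = (23, 46, 46).
Using S: Σ has equation 23x + 46y + 46z = -115.
Solving the 3×3 linear system -21x + 18y + 18z = 45, 23x + 46y + 46z = -115, 4x - 3y = -33 (e.g. by elimination or Cramer's rule, determinant = -4140) gives (-3, 7, -8).

(-3, 7, -8)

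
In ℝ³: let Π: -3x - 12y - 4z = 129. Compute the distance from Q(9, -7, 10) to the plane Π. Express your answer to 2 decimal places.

n·Q − d = (-3)·(9) + (-12)·(-7) + (-4)·(10) − 129 = -112; |n| = √169.
Distance = |-112| / √169 = 112/√169 ≈ 8.62.

8.62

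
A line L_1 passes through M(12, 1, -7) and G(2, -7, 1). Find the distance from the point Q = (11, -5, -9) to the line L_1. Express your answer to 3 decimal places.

5.767

A direction vector for L_1 is G − M = (-10, -8, 8).
Taking (12, 1, -7) on L_1 with direction v = (-10, -8, 8): w = Q − (12, 1, -7) = (-1, -6, -2), and w × v = (-64, 28, -52).
Distance = |w × v| / |v| = √7584 / √228 ≈ 5.767.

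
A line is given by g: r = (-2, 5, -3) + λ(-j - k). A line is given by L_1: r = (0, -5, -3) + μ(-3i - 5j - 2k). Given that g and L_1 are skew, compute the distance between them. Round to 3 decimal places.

6.928

Common perpendicular direction n = (0, -1, -1) × (-3, -5, -2) = (-3, 3, -3).
With w = (0, -5, -3) − (-2, 5, -3) = (2, -10, 0), w · n = -36.
Distance = |w · n| / |n| = |-36| / √27 ≈ 6.928.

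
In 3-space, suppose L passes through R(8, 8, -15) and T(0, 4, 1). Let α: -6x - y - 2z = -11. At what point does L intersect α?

(2, 5, -3)

A direction vector for L is T − R = (-8, -4, 16).
Substitute r = (8, 8, -15) + t(-8, -4, 16) into the plane: -26 + 20t = -11, so t = 3/4.
Intersection: (8, 8, -15) + (3/4)·(-8, -4, 16) = (2, 5, -3).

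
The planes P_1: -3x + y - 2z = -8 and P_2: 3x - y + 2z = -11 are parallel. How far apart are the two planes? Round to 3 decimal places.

5.078

Rescale P_2 by 1/(-1): -3x + y - 2z = 11. Then distance = |-8 − 11| / √14 ≈ 5.078.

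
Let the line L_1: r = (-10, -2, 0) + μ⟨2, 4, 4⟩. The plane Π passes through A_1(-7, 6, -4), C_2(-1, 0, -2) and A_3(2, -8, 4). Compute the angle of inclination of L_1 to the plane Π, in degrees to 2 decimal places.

84.23

A_1C_2 = (6, -6, 2), A_1A_3 = (9, -14, 8); a normal to Π is A_1C_2 × A_1A_3 = (-20, -30, -30).
Using A_1: Π has equation -20x - 30y - 30z = 80.
sin θ = |n·v| / (|n||v|) = |-280| / (√2200 · √36) = 0.99494.
θ ≈ 84.23°.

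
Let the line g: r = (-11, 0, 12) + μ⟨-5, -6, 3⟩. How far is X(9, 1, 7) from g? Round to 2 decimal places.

14.73

Taking (-11, 0, 12) on g with direction v = (-5, -6, 3): w = X − (-11, 0, 12) = (20, 1, -5), and w × v = (-27, -35, -115).
Distance = |w × v| / |v| = √15179 / √70 ≈ 14.73.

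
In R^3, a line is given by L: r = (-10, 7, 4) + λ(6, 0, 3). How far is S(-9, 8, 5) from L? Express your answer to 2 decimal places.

Taking (-10, 7, 4) on L with direction v = (6, 0, 3): w = S − (-10, 7, 4) = (1, 1, 1), and w × v = (3, 3, -6).
Distance = |w × v| / |v| = √54 / √45 ≈ 1.10.

1.10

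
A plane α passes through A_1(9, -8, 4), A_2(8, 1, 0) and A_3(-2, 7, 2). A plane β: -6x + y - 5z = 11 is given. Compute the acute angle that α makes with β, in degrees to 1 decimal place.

38.9

A_1A_2 = (-1, 9, -4), A_1A_3 = (-11, 15, -2); a normal to α is A_1A_2 × A_1A_3 = (42, 42, 84).
Using A_1: α has equation 42x + 42y + 84z = 378.
cos θ = |n₁·n₂| / (|n₁||n₂|) = |-630| / (√10584 · √62).
θ = arccos(0.77771) ≈ 38.9°.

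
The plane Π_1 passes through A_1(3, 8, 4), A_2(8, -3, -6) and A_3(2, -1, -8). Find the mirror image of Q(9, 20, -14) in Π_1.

(-9, -10, 10)

A_1A_2 = (5, -11, -10), A_1A_3 = (-1, -9, -12); a normal to Π_1 is A_1A_2 × A_1A_3 = (42, 70, -56).
Using A_1: Π_1 has equation 42x + 70y - 56z = 462.
λ = (n·Q − d)/|n|² = (2562 − 462)/9800 = 3/14.
Reflection = Q − 2λn = (9, 20, -14) − (3/7)·(42, 70, -56) = (-9, -10, 10).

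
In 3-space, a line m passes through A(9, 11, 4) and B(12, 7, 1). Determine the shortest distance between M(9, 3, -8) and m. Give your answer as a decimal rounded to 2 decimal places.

8.49

A direction vector for m is B − A = (3, -4, -3).
Taking (9, 11, 4) on m with direction v = (3, -4, -3): w = M − (9, 11, 4) = (0, -8, -12), and w × v = (-24, -36, 24).
Distance = |w × v| / |v| = √2448 / √34 ≈ 8.49.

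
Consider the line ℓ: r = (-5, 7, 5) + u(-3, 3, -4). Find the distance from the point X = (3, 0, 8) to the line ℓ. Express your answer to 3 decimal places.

5.142

Taking (-5, 7, 5) on ℓ with direction v = (-3, 3, -4): w = X − (-5, 7, 5) = (8, -7, 3), and w × v = (19, 23, 3).
Distance = |w × v| / |v| = √899 / √34 ≈ 5.142.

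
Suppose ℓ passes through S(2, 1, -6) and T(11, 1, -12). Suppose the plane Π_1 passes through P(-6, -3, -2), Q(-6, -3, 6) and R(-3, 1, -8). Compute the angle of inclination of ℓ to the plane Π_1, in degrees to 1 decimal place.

A direction vector for ℓ is T − S = (9, 0, -6).
PQ = (0, 0, 8), PR = (3, 4, -6); a normal to Π_1 is PQ × PR = (-32, 24, 0).
Using P: Π_1 has equation -32x + 24y = 120.
sin θ = |n·v| / (|n||v|) = |-288| / (√1600 · √117) = 0.66564.
θ ≈ 41.7°.

41.7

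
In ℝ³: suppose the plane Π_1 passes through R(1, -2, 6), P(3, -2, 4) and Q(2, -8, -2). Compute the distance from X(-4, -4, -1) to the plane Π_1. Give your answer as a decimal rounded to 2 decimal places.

RP = (2, 0, -2), RQ = (1, -6, -8); a normal to Π_1 is RP × RQ = (-12, 14, -12).
Using R: Π_1 has equation -12x + 14y - 12z = -112.
n·X − d = (-12)·(-4) + (14)·(-4) + (-12)·(-1) − (-112) = 116; |n| = √484.
Distance = |116| / √484 = 116/√484 ≈ 5.27.

5.27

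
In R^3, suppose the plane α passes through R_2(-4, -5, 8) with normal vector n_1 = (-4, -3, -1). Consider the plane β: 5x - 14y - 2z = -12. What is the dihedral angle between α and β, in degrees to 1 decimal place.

α: n_1·r = n_1·R_2 gives -4x - 3y - z = 23.
cos θ = |n₁·n₂| / (|n₁||n₂|) = |24| / (√26 · √225).
θ = arccos(0.31379) ≈ 71.7°.

71.7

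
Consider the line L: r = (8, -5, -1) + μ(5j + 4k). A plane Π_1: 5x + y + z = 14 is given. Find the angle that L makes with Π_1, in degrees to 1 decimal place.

sin θ = |n·v| / (|n||v|) = |9| / (√27 · √41) = 0.27050.
θ ≈ 15.7°.

15.7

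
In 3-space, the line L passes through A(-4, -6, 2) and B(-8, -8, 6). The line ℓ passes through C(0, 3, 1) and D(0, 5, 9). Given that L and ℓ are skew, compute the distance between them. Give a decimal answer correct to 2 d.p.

A direction vector for L is B − A = (-4, -2, 4).
A direction vector for ℓ is D − C = (0, 2, 8).
Common perpendicular direction n = (-4, -2, 4) × (0, 2, 8) = (-24, 32, -8).
With w = (0, 3, 1) − (-4, -6, 2) = (4, 9, -1), w · n = 200.
Distance = |w · n| / |n| = |200| / √1664 ≈ 4.90.

4.90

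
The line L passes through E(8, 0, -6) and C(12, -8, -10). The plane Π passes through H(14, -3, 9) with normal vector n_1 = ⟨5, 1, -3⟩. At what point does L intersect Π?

A direction vector for L is C − E = (4, -8, -4).
Π: n_1·r = n_1·H gives 5x + y - 3z = 40.
Substitute r = (8, 0, -6) + t(4, -8, -4) into the plane: 58 + 24t = 40, so t = -3/4.
Intersection: (8, 0, -6) + (-3/4)·(4, -8, -4) = (5, 6, -3).

(5, 6, -3)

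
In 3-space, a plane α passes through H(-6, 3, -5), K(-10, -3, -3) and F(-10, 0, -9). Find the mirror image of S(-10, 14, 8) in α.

(10, -2, 0)

HK = (-4, -6, 2), HF = (-4, -3, -4); a normal to α is HK × HF = (30, -24, -12).
Using H: α has equation 30x - 24y - 12z = -192.
λ = (n·S − d)/|n|² = (-732 − (-192))/1620 = -1/3.
Reflection = S − 2λn = (-10, 14, 8) − (-2/3)·(30, -24, -12) = (10, -2, 0).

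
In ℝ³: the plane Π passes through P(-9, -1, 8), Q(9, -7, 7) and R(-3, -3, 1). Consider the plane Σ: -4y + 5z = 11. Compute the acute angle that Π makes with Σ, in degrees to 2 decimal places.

PQ = (18, -6, -1), PR = (6, -2, -7); a normal to Π is PQ × PR = (40, 120, 0).
Using P: Π has equation 40x + 120y = -480.
cos θ = |n₁·n₂| / (|n₁||n₂|) = |-480| / (√16000 · √41).
θ = arccos(0.59264) ≈ 53.66°.

53.66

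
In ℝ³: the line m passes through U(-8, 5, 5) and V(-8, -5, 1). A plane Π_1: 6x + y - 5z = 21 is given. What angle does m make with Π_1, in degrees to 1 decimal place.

6.8

A direction vector for m is V − U = (0, -10, -4).
sin θ = |n·v| / (|n||v|) = |10| / (√62 · √116) = 0.11792.
θ ≈ 6.8°.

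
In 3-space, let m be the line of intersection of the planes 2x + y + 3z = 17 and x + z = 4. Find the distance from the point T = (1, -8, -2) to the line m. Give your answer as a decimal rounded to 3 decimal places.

13.928

Direction of m: (2, 1, 3) × (1, 0, 1) = (1, 1, -1).
A point on m: solving the two plane equations with x = 0 gives (0, 5, 4).
Taking (0, 5, 4) on m with direction v = (1, 1, -1): w = T − (0, 5, 4) = (1, -13, -6), and w × v = (19, -5, 14).
Distance = |w × v| / |v| = √582 / √3 ≈ 13.928.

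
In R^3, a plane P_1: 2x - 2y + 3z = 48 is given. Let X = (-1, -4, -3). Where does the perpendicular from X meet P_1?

Foot = X − λn with λ = (n·X − d)/|n|² = (-3 − 48)/17 = -3.
Foot = (-1, -4, -3) − (-3)·(2, -2, 3) = (5, -10, 6).

(5, -10, 6)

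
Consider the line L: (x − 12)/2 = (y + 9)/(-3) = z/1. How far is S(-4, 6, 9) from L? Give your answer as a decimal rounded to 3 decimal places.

15.222

L has direction (2, -3, 1) through (12, -9, 0).
Taking (12, -9, 0) on L with direction v = (2, -3, 1): w = S − (12, -9, 0) = (-16, 15, 9), and w × v = (42, 34, 18).
Distance = |w × v| / |v| = √3244 / √14 ≈ 15.222.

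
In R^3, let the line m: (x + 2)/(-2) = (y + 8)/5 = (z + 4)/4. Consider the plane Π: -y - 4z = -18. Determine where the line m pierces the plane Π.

m has direction (-2, 5, 4) through (-2, -8, -4).
Substitute r = (-2, -8, -4) + t(-2, 5, 4) into the plane: 24 + (-21)t = -18, so t = 2.
Intersection: (-2, -8, -4) + 2·(-2, 5, 4) = (-6, 2, 4).

(-6, 2, 4)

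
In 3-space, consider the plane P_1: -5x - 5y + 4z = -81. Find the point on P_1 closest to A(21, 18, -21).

(6, 3, -9)

Foot = A − λn with λ = (n·A − d)/|n|² = (-279 − (-81))/66 = -3.
Foot = (21, 18, -21) − (-3)·(-5, -5, 4) = (6, 3, -9).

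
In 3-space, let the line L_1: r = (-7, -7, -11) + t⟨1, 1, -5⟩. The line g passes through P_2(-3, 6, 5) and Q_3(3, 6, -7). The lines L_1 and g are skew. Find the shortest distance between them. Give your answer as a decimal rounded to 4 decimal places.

A direction vector for g is Q_3 − P_2 = (6, 0, -12).
Common perpendicular direction n = (1, 1, -5) × (6, 0, -12) = (-12, -18, -6).
With w = (-3, 6, 5) − (-7, -7, -11) = (4, 13, 16), w · n = -378.
Distance = |w · n| / |n| = |-378| / √504 ≈ 16.8375.

16.8375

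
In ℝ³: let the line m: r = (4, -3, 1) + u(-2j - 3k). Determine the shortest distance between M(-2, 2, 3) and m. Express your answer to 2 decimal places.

Taking (4, -3, 1) on m with direction v = (0, -2, -3): w = M − (4, -3, 1) = (-6, 5, 2), and w × v = (-11, -18, 12).
Distance = |w × v| / |v| = √589 / √13 ≈ 6.73.

6.73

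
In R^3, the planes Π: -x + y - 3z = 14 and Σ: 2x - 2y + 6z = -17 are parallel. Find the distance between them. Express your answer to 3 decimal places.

Rescale Σ by 1/(-2): -x + y - 3z = 17/2. Then distance = |14 − (17/2)| / √11 ≈ 1.658.

1.658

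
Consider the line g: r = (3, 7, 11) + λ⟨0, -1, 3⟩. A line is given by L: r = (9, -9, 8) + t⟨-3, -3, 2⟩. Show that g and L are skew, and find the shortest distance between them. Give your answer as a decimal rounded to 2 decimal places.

16.54

Common perpendicular direction n = (0, -1, 3) × (-3, -3, 2) = (7, -9, -3).
With w = (9, -9, 8) − (3, 7, 11) = (6, -16, -3), w · n = 195.
Since n ≠ 0 the lines are not parallel, and w · n = 195 ≠ 0 so they do not intersect; hence they are skew.
Distance = |w · n| / |n| = |195| / √139 ≈ 16.54.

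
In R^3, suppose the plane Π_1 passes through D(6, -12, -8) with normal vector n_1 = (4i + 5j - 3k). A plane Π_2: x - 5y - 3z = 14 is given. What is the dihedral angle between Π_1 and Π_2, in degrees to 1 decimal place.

Π_1: n_1·r = n_1·D gives 4x + 5y - 3z = -12.
cos θ = |n₁·n₂| / (|n₁||n₂|) = |-12| / (√50 · √35).
θ = arccos(0.28685) ≈ 73.3°.

73.3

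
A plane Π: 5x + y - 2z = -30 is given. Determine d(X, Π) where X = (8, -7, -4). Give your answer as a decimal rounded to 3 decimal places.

n·X − d = (5)·(8) + (1)·(-7) + (-2)·(-4) − (-30) = 71; |n| = √30.
Distance = |71| / √30 = 71/√30 ≈ 12.963.

12.963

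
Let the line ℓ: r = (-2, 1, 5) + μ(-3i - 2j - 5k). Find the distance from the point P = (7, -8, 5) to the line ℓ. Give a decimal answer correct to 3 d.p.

12.644

Taking (-2, 1, 5) on ℓ with direction v = (-3, -2, -5): w = P − (-2, 1, 5) = (9, -9, 0), and w × v = (45, 45, -45).
Distance = |w × v| / |v| = √6075 / √38 ≈ 12.644.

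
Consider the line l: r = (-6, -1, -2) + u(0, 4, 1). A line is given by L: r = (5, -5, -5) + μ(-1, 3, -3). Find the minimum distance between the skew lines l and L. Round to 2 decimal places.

11.12

Common perpendicular direction n = (0, 4, 1) × (-1, 3, -3) = (-15, -1, 4).
With w = (5, -5, -5) − (-6, -1, -2) = (11, -4, -3), w · n = -173.
Distance = |w · n| / |n| = |-173| / √242 ≈ 11.12.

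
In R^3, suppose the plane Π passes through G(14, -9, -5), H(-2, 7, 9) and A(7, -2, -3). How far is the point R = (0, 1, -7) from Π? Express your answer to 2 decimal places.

GH = (-16, 16, 14), GA = (-7, 7, 2); a normal to Π is GH × GA = (-66, -66, 0).
Using G: Π has equation -66x - 66y = -330.
n·R − d = (-66)·(0) + (-66)·(1) + (0)·(-7) − (-330) = 264; |n| = √8712.
Distance = |264| / √8712 = 264/√8712 ≈ 2.83.

2.83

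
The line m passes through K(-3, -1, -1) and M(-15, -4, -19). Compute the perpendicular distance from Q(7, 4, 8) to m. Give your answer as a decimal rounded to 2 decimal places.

A direction vector for m is M − K = (-12, -3, -18).
Taking (-3, -1, -1) on m with direction v = (-12, -3, -18): w = Q − (-3, -1, -1) = (10, 5, 9), and w × v = (-63, 72, 30).
Distance = |w × v| / |v| = √10053 / √477 ≈ 4.59.

4.59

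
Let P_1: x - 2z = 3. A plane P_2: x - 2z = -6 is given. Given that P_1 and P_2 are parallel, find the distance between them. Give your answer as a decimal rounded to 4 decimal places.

Same normal n = (1, 0, -2) with |n| = √5; distance = |3 − (-6)| / |n| = 9/√5 ≈ 4.0249.

4.0249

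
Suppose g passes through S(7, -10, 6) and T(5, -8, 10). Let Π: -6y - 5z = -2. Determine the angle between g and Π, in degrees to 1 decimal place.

A direction vector for g is T − S = (-2, 2, 4).
sin θ = |n·v| / (|n||v|) = |-32| / (√61 · √24) = 0.83633.
θ ≈ 56.8°.

56.8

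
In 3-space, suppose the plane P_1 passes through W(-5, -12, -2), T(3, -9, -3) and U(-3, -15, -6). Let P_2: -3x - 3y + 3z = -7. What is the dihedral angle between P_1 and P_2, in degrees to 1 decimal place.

54.7

WT = (8, 3, -1), WU = (2, -3, -4); a normal to P_1 is WT × WU = (-15, 30, -30).
Using W: P_1 has equation -15x + 30y - 30z = -225.
cos θ = |n₁·n₂| / (|n₁||n₂|) = |-135| / (√2025 · √27).
θ = arccos(0.57735) ≈ 54.7°.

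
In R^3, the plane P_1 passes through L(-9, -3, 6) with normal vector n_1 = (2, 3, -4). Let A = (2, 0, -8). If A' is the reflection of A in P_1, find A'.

P_1: n_1·r = n_1·L gives 2x + 3y - 4z = -51.
λ = (n·A − d)/|n|² = (36 − (-51))/29 = 3.
Reflection = A − 2λn = (2, 0, -8) − 6·(2, 3, -4) = (-10, -18, 16).

(-10, -18, 16)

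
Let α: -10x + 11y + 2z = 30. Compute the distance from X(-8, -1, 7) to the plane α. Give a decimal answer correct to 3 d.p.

n·X − d = (-10)·(-8) + (11)·(-1) + (2)·(7) − 30 = 53; |n| = √225.
Distance = |53| / √225 = 53/√225 ≈ 3.533.

3.533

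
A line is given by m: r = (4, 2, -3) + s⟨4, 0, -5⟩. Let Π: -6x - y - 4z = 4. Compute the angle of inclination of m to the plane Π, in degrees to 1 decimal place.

4.9

sin θ = |n·v| / (|n||v|) = |-4| / (√53 · √41) = 0.08581.
θ ≈ 4.9°.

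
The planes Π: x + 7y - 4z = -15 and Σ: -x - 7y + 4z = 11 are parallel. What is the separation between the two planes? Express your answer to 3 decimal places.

0.492

Rescale Σ by 1/(-1): x + 7y - 4z = -11. Then distance = |-15 − (-11)| / √66 ≈ 0.492.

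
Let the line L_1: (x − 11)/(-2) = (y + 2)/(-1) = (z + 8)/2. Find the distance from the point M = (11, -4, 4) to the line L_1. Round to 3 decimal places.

L_1 has direction (-2, -1, 2) through (11, -2, -8).
Taking (11, -2, -8) on L_1 with direction v = (-2, -1, 2): w = M − (11, -2, -8) = (0, -2, 12), and w × v = (8, -24, -4).
Distance = |w × v| / |v| = √656 / √9 ≈ 8.537.

8.537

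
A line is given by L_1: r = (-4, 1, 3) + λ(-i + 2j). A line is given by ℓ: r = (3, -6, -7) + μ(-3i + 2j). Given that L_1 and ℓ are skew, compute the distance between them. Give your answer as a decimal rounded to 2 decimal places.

10.00

Common perpendicular direction n = (-1, 2, 0) × (-3, 2, 0) = (0, 0, 4).
With w = (3, -6, -7) − (-4, 1, 3) = (7, -7, -10), w · n = -40.
Distance = |w · n| / |n| = |-40| / √16 ≈ 10.00.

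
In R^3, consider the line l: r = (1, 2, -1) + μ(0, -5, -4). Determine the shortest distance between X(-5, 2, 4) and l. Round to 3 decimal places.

Taking (1, 2, -1) on l with direction v = (0, -5, -4): w = X − (1, 2, -1) = (-6, 0, 5), and w × v = (25, -24, 30).
Distance = |w × v| / |v| = √2101 / √41 ≈ 7.158.

7.158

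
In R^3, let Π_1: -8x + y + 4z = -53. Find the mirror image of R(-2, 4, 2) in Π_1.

λ = (n·R − d)/|n|² = (28 − (-53))/81 = 1.
Reflection = R − 2λn = (-2, 4, 2) − 2·(-8, 1, 4) = (14, 2, -6).

(14, 2, -6)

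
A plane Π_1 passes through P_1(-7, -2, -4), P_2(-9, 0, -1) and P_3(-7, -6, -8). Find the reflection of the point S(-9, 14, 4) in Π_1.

P_1P_2 = (-2, 2, 3), P_1P_3 = (0, -4, -4); a normal to Π_1 is P_1P_2 × P_1P_3 = (4, -8, 8).
Using P_1: Π_1 has equation 4x - 8y + 8z = -44.
λ = (n·S − d)/|n|² = (-116 − (-44))/144 = -1/2.
Reflection = S − 2λn = (-9, 14, 4) − (-1)·(4, -8, 8) = (-5, 6, 12).

(-5, 6, 12)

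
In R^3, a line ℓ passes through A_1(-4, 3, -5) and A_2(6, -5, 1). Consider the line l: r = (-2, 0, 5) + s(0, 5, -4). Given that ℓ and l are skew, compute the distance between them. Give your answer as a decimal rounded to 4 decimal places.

5.9941

A direction vector for ℓ is A_2 − A_1 = (10, -8, 6).
Common perpendicular direction n = (10, -8, 6) × (0, 5, -4) = (2, 40, 50).
With w = (-2, 0, 5) − (-4, 3, -5) = (2, -3, 10), w · n = 384.
Distance = |w · n| / |n| = |384| / √4104 ≈ 5.9941.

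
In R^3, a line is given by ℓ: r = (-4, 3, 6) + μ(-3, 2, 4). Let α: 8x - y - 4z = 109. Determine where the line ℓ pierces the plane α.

(8, -5, -10)

Substitute r = (-4, 3, 6) + t(-3, 2, 4) into the plane: -59 + (-42)t = 109, so t = -4.
Intersection: (-4, 3, 6) + (-4)·(-3, 2, 4) = (8, -5, -10).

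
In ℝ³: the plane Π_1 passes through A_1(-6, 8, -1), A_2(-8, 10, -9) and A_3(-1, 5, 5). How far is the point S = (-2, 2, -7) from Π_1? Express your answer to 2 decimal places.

A_1A_2 = (-2, 2, -8), A_1A_3 = (5, -3, 6); a normal to Π_1 is A_1A_2 × A_1A_3 = (-12, -28, -4).
Using A_1: Π_1 has equation -12x - 28y - 4z = -148.
n·S − d = (-12)·(-2) + (-28)·(2) + (-4)·(-7) − (-148) = 144; |n| = √944.
Distance = |144| / √944 = 144/√944 ≈ 4.69.

4.69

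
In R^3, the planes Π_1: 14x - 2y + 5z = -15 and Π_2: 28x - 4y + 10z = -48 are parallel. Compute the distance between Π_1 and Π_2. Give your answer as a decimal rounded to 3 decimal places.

Rescale Π_2 by 1/2: 14x - 2y + 5z = -24. Then distance = |-15 − (-24)| / √225 ≈ 0.600.

0.600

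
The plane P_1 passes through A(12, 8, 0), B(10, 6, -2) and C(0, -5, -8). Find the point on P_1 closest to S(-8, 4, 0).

(2, -4, -2)

AB = (-2, -2, -2), AC = (-12, -13, -8); a normal to P_1 is AB × AC = (-10, 8, 2).
Using A: P_1 has equation -10x + 8y + 2z = -56.
Foot = S − λn with λ = (n·S − d)/|n|² = (112 − (-56))/168 = 1.
Foot = (-8, 4, 0) − 1·(-10, 8, 2) = (2, -4, -2).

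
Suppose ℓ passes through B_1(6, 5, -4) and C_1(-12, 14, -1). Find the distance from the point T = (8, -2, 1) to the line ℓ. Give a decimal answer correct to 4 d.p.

A direction vector for ℓ is C_1 − B_1 = (-18, 9, 3).
Taking (6, 5, -4) on ℓ with direction v = (-18, 9, 3): w = T − (6, 5, -4) = (2, -7, 5), and w × v = (-66, -96, -108).
Distance = |w × v| / |v| = √25236 / √414 ≈ 7.8075.

7.8075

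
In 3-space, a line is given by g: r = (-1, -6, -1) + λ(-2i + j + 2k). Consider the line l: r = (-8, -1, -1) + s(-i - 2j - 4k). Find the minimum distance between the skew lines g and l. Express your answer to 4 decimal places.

Common perpendicular direction n = (-2, 1, 2) × (-1, -2, -4) = (0, -10, 5).
With w = (-8, -1, -1) − (-1, -6, -1) = (-7, 5, 0), w · n = -50.
Distance = |w · n| / |n| = |-50| / √125 ≈ 4.4721.

4.4721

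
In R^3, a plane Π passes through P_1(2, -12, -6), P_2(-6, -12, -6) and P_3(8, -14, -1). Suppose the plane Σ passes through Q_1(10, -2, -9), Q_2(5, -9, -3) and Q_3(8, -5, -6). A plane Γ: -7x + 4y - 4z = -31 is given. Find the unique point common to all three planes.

(1, -12, -6)

P_1P_2 = (-8, 0, 0), P_1P_3 = (6, -2, 5); a normal to Π is P_1P_2 × P_1P_3 = (0, 40, 16).
Using P_1: Π has equation 40y + 16z = -576.
Q_1Q_2 = (-5, -7, 6), Q_1Q_3 = (-2, -3, 3); a normal to Σ is Q_1Q_2 × Q_1Q_3 = (-3, 3, 1).
Using Q_1: Σ has equation -3x + 3y + z = -45.
Solving the 3×3 linear system 40y + 16z = -576, -3x + 3y + z = -45, -7x + 4y - 4z = -31 (e.g. by elimination or Cramer's rule, determinant = -616) gives (1, -12, -6).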